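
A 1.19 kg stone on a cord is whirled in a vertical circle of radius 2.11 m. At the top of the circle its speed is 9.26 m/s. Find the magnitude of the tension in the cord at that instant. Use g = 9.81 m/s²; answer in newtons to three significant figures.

36.7 N

At the top, both T and the weight mg point inward (toward the centre), so T + mg = mv²/r.
T = m(v²/r − g) = 1.19 × ((9.26)²/2.11 − 9.81) = 1.19 × (40.64 − 9.81) = 1.19 × 30.83 = 36.69 N.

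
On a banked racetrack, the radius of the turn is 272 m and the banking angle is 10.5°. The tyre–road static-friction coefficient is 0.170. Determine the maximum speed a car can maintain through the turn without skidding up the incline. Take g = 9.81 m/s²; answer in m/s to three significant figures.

31.3 m/s

At the maximum speed, friction acts down the slope at its limiting value f = μN. Radially (horizontal, toward centre): N sinθ + μN cosθ = mv²/r. Vertically: N cosθ − μN sinθ = mg.
Dividing: v² = r g (sinθ + μcosθ)/(cosθ − μsinθ).
sinθ + μcosθ = 0.1822 + 0.170×0.9833 = 0.3494; cosθ − μsinθ = 0.9833 − 0.170×0.1822 = 0.9523.
v² = 272 × 9.81 × 0.3494/0.9523 = 979.0 m²/s², so v = 31.29 m/s.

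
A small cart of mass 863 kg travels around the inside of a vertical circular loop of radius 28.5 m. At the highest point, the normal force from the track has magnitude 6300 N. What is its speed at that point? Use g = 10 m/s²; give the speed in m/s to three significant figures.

At the top, N + mg = mv²/r, so v = √(r(N/m + g)) = √(28.5 × (6300/863 + 10.0)) = √(28.5 × 17.30) = √493.1 = 22.20 m/s.

22.2 m/s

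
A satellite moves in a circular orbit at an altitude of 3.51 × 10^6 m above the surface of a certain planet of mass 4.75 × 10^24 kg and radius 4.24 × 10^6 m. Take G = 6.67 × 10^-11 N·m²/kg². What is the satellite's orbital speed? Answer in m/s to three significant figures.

6390 m/s

Orbital radius r = R + h = 4.24 × 10^6 + 3.51 × 10^6 = 7.750 × 10^6 m.
Gravity supplies the centripetal force: G M m / r² = m v² / r, so v = √(GM/r).
v = √(6.67 × 10^-11 × 4.75 × 10^24 / 7.750 × 10^6) = √(4.088 × 10^7) = 6394 m/s.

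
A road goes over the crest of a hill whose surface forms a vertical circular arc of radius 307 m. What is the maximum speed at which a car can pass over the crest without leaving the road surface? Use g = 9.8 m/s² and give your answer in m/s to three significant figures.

54.9 m/s

At the crest the centre of the circle is below the car, so the net downward (centripetal) force is mg − N = mv²/r.
The car leaves the road when N → 0, giving v_max = √(g r) = √(9.8 × 307) = 54.85 m/s.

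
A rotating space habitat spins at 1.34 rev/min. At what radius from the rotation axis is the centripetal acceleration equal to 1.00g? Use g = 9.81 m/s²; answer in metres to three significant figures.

ω = 1.34 rev/min × 2π/60 = 0.1403 rad/s.
a_c = ω²r = 1.00g ⇒ r = 1.00 × 9.81 / (0.1403)² = 9.810/0.01969 = 498.2 m.

498 m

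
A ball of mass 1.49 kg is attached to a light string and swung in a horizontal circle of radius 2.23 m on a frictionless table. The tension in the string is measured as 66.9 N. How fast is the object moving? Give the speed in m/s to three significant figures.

10.0 m/s

T = m v²/r ⇒ v = √(T r / m) = √(66.9 × 2.23 / 1.49) = √100.1 = 10.01 m/s.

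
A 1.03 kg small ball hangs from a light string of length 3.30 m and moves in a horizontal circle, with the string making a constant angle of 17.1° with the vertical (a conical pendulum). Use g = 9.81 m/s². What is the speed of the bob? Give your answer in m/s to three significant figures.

1.71 m/s

The radius of the circle is r = L sinθ = 3.30 × sin 17.1° = 0.9703 m.
Horizontally T sinθ = mv²/r and vertically T cosθ = mg, so tanθ = v²/(rg).
v = √(r g tanθ) = √(0.9703 × 9.81 × 0.3076) = √2.928 = 1.711 m/s.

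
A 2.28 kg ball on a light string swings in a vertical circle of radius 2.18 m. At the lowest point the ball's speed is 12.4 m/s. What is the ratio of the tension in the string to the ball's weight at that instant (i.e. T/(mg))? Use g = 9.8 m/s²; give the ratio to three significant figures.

At the bottom, T − mg = mv²/r, so T = m(v²/r + g) and T/(mg) = v²/(rg) + 1 = (12.4)²/(2.18 × 9.8) + 1 = 7.197 + 1 = 8.197.

8.20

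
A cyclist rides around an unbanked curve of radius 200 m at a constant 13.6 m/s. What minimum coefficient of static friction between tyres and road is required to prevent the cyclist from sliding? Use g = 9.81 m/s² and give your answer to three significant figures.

Friction provides the centripetal force: μ_s m g = m v²/r, so μ_s = v²/(g r) = (13.60)²/(9.81 × 200) = 185.0/1962 = 0.09427.

0.0943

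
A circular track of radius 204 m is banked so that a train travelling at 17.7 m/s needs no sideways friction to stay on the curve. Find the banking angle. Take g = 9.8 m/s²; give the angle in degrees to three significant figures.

8.91°

For a frictionless banked turn: horizontally N sinθ = mv²/r and vertically N cosθ = mg.
Dividing: tanθ = v²/(r g) = (17.7)²/(204 × 9.8) = 313.3/1999 = 0.1567.
θ = arctan(0.1567) = 8.906°.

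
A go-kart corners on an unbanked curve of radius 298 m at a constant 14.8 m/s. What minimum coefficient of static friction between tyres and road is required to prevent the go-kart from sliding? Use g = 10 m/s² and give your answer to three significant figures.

Friction provides the centripetal force: μ_s m g = m v²/r, so μ_s = v²/(g r) = (14.80)²/(10.0 × 298) = 219.0/2980 = 0.07350.

0.0735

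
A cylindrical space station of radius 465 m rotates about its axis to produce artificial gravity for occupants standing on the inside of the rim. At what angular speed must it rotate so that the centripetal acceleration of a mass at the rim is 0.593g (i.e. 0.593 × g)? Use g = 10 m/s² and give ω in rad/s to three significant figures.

0.113 rad/s

Centripetal acceleration a_c = ω²r. Setting ω²r = 0.593g:
ω = √(0.593g / r) = √(0.593 × 10.0 / 465) = √0.01275 = 0.1129 rad/s.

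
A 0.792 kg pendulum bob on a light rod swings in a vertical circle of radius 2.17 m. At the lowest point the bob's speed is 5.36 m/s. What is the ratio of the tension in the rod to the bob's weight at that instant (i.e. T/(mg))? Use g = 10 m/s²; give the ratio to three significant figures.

At the bottom, T − mg = mv²/r, so T = m(v²/r + g) and T/(mg) = v²/(rg) + 1 = (5.36)²/(2.17 × 10.0) + 1 = 1.324 + 1 = 2.324.

2.32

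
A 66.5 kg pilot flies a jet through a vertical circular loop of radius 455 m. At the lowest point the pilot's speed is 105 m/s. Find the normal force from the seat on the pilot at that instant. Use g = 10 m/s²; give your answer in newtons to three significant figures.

2280 N

At the lowest point, N points up (toward the centre) and the weight mg points down (away from the centre), so the net inward force is N − mg = mv²/r.
N = m(v²/r + g) = 66.5 × ((105)²/455 + 10.0) = 66.5 × (24.23 + 10.0) = 66.5 × 34.23 = 2276 N.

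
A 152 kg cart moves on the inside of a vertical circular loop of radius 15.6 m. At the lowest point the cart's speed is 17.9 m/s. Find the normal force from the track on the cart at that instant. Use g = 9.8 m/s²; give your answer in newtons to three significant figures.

At the lowest point, N points up (toward the centre) and the weight mg points down (away from the centre), so the net inward force is N − mg = mv²/r.
N = m(v²/r + g) = 152 × ((17.9)²/15.6 + 9.8) = 152 × (20.54 + 9.8) = 152 × 30.34 = 4612 N.

4610 N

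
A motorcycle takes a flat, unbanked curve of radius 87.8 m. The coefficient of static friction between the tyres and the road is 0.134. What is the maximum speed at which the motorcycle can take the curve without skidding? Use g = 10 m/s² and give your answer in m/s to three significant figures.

On a flat curve, static friction is the only horizontal force, so it must supply the full centripetal force: μ_s m g = m v²/r.
Mass cancels: v_max = √(μ_s g r) = √(0.134 × 10.0 × 87.8) = √117.7 = 10.85 m/s.

10.8 m/s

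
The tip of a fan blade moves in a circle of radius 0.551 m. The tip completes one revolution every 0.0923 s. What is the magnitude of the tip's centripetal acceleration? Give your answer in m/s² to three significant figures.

v = 2πr/T = 2π × 0.551/0.0923 = 37.51 m/s.
a_c = v²/r = (37.51)²/0.551 = 1407/0.551 = 2553 m/s².

2550 m/s²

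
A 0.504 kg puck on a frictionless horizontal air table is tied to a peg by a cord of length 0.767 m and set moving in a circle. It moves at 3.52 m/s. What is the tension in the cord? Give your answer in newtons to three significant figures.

8.14 N

The tension is the only horizontal force, so it supplies the full centripetal force: T = m v²/r = 0.504 × (3.520)²/0.767 = 0.504 × 12.39/0.767 = 8.142 N.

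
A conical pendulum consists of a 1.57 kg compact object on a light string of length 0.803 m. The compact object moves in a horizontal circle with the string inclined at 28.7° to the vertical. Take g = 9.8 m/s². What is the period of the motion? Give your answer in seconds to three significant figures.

1.68 s

r = L sinθ = 0.3856 m. From T sinθ = mω²r and T cosθ = mg: tanθ = ω²r/g, so ω² = g tanθ / r = g/(L cosθ).
ω = √(g/(L cosθ)) = √(9.8/(0.803 × 0.8771)) = √13.91 = 3.730 rad/s.
Period = 2π/ω = 1.684 s.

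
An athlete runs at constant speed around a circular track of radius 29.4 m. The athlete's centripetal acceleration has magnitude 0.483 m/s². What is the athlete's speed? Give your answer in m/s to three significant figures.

a_c = v²/r ⇒ v = √(a_c · r) = √(0.483 × 29.4) = √14.20 = 3.768 m/s.

3.77 m/s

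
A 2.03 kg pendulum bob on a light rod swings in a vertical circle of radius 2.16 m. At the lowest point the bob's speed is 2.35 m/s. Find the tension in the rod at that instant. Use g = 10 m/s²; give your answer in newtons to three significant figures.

At the lowest point, T points up (toward the centre) and the weight mg points down (away from the centre), so the net inward force is T − mg = mv²/r.
T = m(v²/r + g) = 2.03 × ((2.35)²/2.16 + 10.0) = 2.03 × (2.557 + 10.0) = 2.03 × 12.56 = 25.49 N.

25.5 N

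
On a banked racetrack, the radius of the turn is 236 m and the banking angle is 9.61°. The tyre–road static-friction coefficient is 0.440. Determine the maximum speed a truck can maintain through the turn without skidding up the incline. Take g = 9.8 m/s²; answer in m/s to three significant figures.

At the maximum speed, friction acts down the slope at its limiting value f = μN. Radially (horizontal, toward centre): N sinθ + μN cosθ = mv²/r. Vertically: N cosθ − μN sinθ = mg.
Dividing: v² = r g (sinθ + μcosθ)/(cosθ − μsinθ).
sinθ + μcosθ = 0.1669 + 0.440×0.9860 = 0.6008; cosθ − μsinθ = 0.9860 − 0.440×0.1669 = 0.9125.
v² = 236 × 9.8 × 0.6008/0.9125 = 1523 m²/s², so v = 39.02 m/s.

39.0 m/s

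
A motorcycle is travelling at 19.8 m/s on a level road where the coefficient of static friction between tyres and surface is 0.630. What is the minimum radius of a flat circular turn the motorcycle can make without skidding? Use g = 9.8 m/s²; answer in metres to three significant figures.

63.5 m

At the limit, μ_s m g = m v²/r, so r_min = v²/(μ_s g) = (19.8)²/(0.630 × 9.8) = 392.0/6.174 = 63.50 m.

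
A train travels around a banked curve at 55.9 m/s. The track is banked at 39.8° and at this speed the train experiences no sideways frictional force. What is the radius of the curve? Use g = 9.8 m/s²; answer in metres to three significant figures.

383 m

Frictionless banking: tanθ = v²/(rg), so r = v²/(g tanθ).
r = (55.9)²/(9.8 × tan 39.8°) = 3125/(9.8 × 0.8332) = 3125/8.165 = 382.7 m.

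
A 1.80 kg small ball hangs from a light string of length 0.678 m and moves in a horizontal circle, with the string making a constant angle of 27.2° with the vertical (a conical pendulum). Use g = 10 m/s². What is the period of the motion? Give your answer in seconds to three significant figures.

r = L sinθ = 0.3099 m. From T sinθ = mω²r and T cosθ = mg: tanθ = ω²r/g, so ω² = g tanθ / r = g/(L cosθ).
ω = √(g/(L cosθ)) = √(10.0/(0.678 × 0.8894)) = √16.58 = 4.072 rad/s.
Period = 2π/ω = 1.543 s.

1.54 s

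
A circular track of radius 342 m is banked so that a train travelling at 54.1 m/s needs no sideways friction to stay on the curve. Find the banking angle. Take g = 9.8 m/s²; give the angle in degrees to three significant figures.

41.1°

For a frictionless banked turn: horizontally N sinθ = mv²/r and vertically N cosθ = mg.
Dividing: tanθ = v²/(r g) = (54.1)²/(342 × 9.8) = 2927/3352 = 0.8733.
θ = arctan(0.8733) = 41.13°.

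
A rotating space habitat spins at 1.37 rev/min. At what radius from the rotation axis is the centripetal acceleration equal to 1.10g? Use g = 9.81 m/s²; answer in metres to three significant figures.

524 m

ω = 1.37 rev/min × 2π/60 = 0.1435 rad/s.
a_c = ω²r = 1.10g ⇒ r = 1.10 × 9.81 / (0.1435)² = 10.79/0.02058 = 524.3 m.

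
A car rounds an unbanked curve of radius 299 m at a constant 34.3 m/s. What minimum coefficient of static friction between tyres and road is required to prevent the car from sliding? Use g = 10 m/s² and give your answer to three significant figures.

Friction provides the centripetal force: μ_s m g = m v²/r, so μ_s = v²/(g r) = (34.30)²/(10.0 × 299) = 1176/2990 = 0.3935.

0.393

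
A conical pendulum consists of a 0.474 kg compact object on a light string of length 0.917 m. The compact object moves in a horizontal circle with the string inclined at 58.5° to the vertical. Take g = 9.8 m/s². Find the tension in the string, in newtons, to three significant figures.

8.89 N

Vertically the bob has no acceleration, so T cosθ = mg.
T = mg/cosθ = 0.474 × 9.8 / cos 58.5° = 4.645/0.5225 = 8.890 N.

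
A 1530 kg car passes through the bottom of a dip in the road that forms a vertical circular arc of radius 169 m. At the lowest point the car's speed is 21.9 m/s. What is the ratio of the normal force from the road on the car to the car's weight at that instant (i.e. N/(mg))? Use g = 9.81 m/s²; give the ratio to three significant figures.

1.29

At the bottom, N − mg = mv²/r, so N = m(v²/r + g) and N/(mg) = v²/(rg) + 1 = (21.9)²/(169 × 9.81) + 1 = 0.2893 + 1 = 1.289.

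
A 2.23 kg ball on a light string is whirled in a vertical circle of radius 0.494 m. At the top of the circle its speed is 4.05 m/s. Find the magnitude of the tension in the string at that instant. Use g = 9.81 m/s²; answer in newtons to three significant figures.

52.2 N

At the top, both T and the weight mg point inward (toward the centre), so T + mg = mv²/r.
T = m(v²/r − g) = 2.23 × ((4.05)²/0.494 − 9.81) = 2.23 × (33.20 − 9.81) = 2.23 × 23.39 = 52.17 N.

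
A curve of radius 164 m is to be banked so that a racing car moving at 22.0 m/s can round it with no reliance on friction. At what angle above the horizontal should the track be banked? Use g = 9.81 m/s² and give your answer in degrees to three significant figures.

16.7°

For a frictionless banked turn: horizontally N sinθ = mv²/r and vertically N cosθ = mg.
Dividing: tanθ = v²/(r g) = (22.0)²/(164 × 9.81) = 484.0/1609 = 0.3008.
θ = arctan(0.3008) = 16.74°.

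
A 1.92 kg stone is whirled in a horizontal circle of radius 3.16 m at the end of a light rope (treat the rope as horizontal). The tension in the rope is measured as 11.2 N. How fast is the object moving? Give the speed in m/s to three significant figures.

T = m v²/r ⇒ v = √(T r / m) = √(11.2 × 3.16 / 1.92) = √18.43 = 4.293 m/s.

4.29 m/s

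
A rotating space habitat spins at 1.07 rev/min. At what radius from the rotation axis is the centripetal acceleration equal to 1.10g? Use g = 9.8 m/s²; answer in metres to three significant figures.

ω = 1.07 rev/min × 2π/60 = 0.1121 rad/s.
a_c = ω²r = 1.10g ⇒ r = 1.10 × 9.8 / (0.1121)² = 10.78/0.01256 = 858.6 m.

859 m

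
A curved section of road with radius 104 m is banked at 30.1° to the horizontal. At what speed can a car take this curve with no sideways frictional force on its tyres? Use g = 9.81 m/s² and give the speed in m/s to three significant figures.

On a frictionless banked curve, N sinθ = mv²/r and N cosθ = mg, so tanθ = v²/(rg).
v = √(r g tanθ) = √(104 × 9.81 × tan 30.1°) = √(104 × 9.81 × 0.5797) = √591.4 = 24.32 m/s.

24.3 m/s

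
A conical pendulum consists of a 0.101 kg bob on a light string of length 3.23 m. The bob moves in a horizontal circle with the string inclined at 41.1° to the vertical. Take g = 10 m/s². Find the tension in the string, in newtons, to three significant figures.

Vertically the bob has no acceleration, so T cosθ = mg.
T = mg/cosθ = 0.101 × 10.0 / cos 41.1° = 1.010/0.7536 = 1.340 N.

1.34 N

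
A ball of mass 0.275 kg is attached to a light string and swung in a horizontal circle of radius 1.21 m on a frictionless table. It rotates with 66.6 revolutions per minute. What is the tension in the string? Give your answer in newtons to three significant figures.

16.2 N

ω = 66.6 rev/min × 2π/60 = 6.974 rad/s, so v = ωr = 6.974 × 1.21 = 8.439 m/s.
The tension is the only horizontal force, so it supplies the full centripetal force: T = m v²/r = 0.275 × (8.439)²/1.21 = 0.275 × 71.22/1.21 = 16.19 N.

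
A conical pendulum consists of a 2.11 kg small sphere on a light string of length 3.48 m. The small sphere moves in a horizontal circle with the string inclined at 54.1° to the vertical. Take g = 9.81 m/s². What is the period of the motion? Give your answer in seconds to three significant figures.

2.87 s

r = L sinθ = 2.819 m. From T sinθ = mω²r and T cosθ = mg: tanθ = ω²r/g, so ω² = g tanθ / r = g/(L cosθ).
ω = √(g/(L cosθ)) = √(9.81/(3.48 × 0.5864)) = √4.807 = 2.193 rad/s.
Period = 2π/ω = 2.866 s.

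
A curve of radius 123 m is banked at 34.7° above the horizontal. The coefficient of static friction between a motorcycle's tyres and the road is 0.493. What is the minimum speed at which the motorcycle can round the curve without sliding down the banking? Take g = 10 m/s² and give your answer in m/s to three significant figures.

At the minimum speed, friction acts up the slope at its limiting value f = μN. Radially (horizontal, toward centre): N sinθ − μN cosθ = mv²/r. Vertically: N cosθ + μN sinθ = mg.
Dividing: v² = r g (sinθ − μcosθ)/(cosθ + μsinθ).
sinθ − μcosθ = 0.5693 − 0.493×0.8221 = 0.1640; cosθ + μsinθ = 0.8221 + 0.493×0.5693 = 1.103.
v² = 123 × 10.0 × 0.1640/1.103 = 182.9 m²/s², so v = 13.52 m/s.

13.5 m/s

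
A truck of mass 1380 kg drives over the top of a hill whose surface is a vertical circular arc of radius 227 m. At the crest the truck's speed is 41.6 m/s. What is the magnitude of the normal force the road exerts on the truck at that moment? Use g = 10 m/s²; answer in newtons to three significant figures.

At the crest the centripetal acceleration points downward (toward the centre of the arc), so mg − N = mv²/r.
N = m(g − v²/r) = 1380 × (10.0 − (41.6)²/227) = 1380 × (10.0 − 7.624) = 1380 × 2.376 = 3279 N.

3280 N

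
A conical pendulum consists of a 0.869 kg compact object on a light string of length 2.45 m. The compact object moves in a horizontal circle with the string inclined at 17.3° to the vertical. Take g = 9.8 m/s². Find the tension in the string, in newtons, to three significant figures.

8.92 N

Vertically the bob has no acceleration, so T cosθ = mg.
T = mg/cosθ = 0.869 × 9.8 / cos 17.3° = 8.516/0.9548 = 8.920 N.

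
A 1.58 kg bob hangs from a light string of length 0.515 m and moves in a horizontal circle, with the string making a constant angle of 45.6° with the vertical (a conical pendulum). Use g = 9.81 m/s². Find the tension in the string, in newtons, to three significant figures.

22.2 N

Vertically the bob has no acceleration, so T cosθ = mg.
T = mg/cosθ = 1.58 × 9.81 / cos 45.6° = 15.50/0.6997 = 22.15 N.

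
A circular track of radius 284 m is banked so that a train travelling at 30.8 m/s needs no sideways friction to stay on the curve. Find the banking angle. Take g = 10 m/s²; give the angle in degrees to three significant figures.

With no friction, the horizontal component of the normal force provides the centripetal force: N sinθ = mv²/r, while N cosθ = mg vertically.
Dividing: tanθ = v²/(r g) = (30.8)²/(284 × 10.0) = 948.6/2840 = 0.3340.
θ = arctan(0.3340) = 18.47°.

18.5°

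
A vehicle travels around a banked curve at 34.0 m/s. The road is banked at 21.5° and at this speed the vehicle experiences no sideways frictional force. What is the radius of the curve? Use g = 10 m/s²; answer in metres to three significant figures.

Frictionless banking: tanθ = v²/(rg), so r = v²/(g tanθ).
r = (34.0)²/(10.0 × tan 21.5°) = 1156/(10.0 × 0.3939) = 1156/3.939 = 293.5 m.

293 m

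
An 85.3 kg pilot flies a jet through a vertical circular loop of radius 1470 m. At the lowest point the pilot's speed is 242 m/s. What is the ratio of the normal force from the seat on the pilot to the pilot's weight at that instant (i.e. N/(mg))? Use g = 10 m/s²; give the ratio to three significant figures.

At the bottom, N − mg = mv²/r, so N = m(v²/r + g) and N/(mg) = v²/(rg) + 1 = (242)²/(1470 × 10.0) + 1 = 3.984 + 1 = 4.984.

4.98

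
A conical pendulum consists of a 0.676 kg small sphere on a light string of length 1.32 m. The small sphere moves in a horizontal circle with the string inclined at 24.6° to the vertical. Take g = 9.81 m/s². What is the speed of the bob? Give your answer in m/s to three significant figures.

1.57 m/s

The radius of the circle is r = L sinθ = 1.32 × sin 24.6° = 0.5495 m.
Horizontally T sinθ = mv²/r and vertically T cosθ = mg, so tanθ = v²/(rg).
v = √(r g tanθ) = √(0.5495 × 9.81 × 0.4578) = √2.468 = 1.571 m/s.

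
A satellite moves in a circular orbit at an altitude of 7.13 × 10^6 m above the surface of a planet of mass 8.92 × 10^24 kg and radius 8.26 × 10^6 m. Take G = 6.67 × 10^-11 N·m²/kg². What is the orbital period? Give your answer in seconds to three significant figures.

r = R + h = 8.26 × 10^6 + 7.13 × 10^6 = 1.539 × 10^7 m. Gravity provides the centripetal force: G M m / r² = m v² / r ⇒ v = √(GM/r) = 6218 m/s.
T = 2πr/v = 2π × 1.539 × 10^7 / 6218 = 15550 s.

15600 s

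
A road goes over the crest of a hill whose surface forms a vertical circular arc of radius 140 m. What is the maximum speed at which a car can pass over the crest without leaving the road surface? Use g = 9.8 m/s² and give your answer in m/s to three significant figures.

At the crest the centre of the circle is below the car, so the net downward (centripetal) force is mg − N = mv²/r.
The car leaves the road when N → 0, giving v_max = √(g r) = √(9.8 × 140) = 37.04 m/s.

37.0 m/s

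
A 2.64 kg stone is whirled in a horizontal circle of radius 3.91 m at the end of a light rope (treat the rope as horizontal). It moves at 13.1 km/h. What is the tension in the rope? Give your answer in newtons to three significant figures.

v = 13.1 km/h = 13.1/3.6 = 3.639 m/s.
The tension is the only horizontal force, so it supplies the full centripetal force: T = m v²/r = 2.64 × (3.639)²/3.91 = 2.64 × 13.24/3.91 = 8.941 N.

8.94 N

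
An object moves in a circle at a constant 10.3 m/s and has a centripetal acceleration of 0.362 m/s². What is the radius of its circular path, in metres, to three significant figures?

293 m

a_c = v²/r ⇒ r = v²/a_c = (10.3)²/0.362 = 106.1/0.362 = 293.1 m.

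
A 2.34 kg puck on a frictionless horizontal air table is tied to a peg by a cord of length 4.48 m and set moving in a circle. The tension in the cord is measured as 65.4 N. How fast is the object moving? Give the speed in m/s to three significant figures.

T = m v²/r ⇒ v = √(T r / m) = √(65.4 × 4.48 / 2.34) = √125.2 = 11.19 m/s.

11.2 m/s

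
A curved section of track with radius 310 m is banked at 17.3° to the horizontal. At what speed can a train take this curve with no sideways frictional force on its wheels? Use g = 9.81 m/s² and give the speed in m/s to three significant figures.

On a frictionless banked curve, N sinθ = mv²/r and N cosθ = mg, so tanθ = v²/(rg).
v = √(r g tanθ) = √(310 × 9.81 × tan 17.3°) = √(310 × 9.81 × 0.3115) = √947.2 = 30.78 m/s.

30.8 m/s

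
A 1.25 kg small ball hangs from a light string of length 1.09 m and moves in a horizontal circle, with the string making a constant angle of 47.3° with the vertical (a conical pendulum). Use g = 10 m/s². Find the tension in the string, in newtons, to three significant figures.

18.4 N

Vertically the bob has no acceleration, so T cosθ = mg.
T = mg/cosθ = 1.25 × 10.0 / cos 47.3° = 12.50/0.6782 = 18.43 N.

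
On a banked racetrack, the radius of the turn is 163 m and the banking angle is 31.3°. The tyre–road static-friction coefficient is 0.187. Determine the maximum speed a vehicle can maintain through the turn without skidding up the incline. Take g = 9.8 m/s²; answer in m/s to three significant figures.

At the maximum speed, friction acts down the slope at its limiting value f = μN. Radially (horizontal, toward centre): N sinθ + μN cosθ = mv²/r. Vertically: N cosθ − μN sinθ = mg.
Dividing: v² = r g (sinθ + μcosθ)/(cosθ − μsinθ).
sinθ + μcosθ = 0.5195 + 0.187×0.8545 = 0.6793; cosθ − μsinθ = 0.8545 − 0.187×0.5195 = 0.7573.
v² = 163 × 9.8 × 0.6793/0.7573 = 1433 m²/s², so v = 37.85 m/s.

37.9 m/s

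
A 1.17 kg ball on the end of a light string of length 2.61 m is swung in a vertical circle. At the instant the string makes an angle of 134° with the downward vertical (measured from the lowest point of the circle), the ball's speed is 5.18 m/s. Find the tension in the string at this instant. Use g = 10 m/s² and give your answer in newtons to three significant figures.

Take the radial direction toward the centre of the circle as positive. The component of the weight along the string toward the centre is −mg cos φ (φ measured from the bottom), so Newton's second law along the string gives T − mg cos φ = m v²/r.
cos 134° = -0.6947, so T = m(v²/r + g cos φ) = 1.17 × ((5.18)²/2.61 + 10.0 × -0.6947) = 1.17 × (10.28 + (-6.947)) = 1.17 × 3.334 = 3.901 N.

3.90 N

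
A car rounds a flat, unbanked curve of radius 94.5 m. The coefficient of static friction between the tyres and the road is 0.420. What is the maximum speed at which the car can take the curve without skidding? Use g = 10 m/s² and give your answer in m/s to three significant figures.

19.9 m/s

On a flat curve, static friction is the only horizontal force, so it must supply the full centripetal force: μ_s m g = m v²/r.
Mass cancels: v_max = √(μ_s g r) = √(0.420 × 10.0 × 94.5) = √396.9 = 19.92 m/s.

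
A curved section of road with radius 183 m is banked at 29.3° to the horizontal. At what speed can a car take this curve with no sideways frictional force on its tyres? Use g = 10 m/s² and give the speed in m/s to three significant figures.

On a frictionless banked curve, N sinθ = mv²/r and N cosθ = mg, so tanθ = v²/(rg).
v = √(r g tanθ) = √(183 × 10.0 × tan 29.3°) = √(183 × 10.0 × 0.5612) = √1027 = 32.05 m/s.

32.0 m/s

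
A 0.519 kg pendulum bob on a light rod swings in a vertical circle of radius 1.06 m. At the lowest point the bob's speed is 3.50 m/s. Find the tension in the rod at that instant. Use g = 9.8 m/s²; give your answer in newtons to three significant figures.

At the lowest point, T points up (toward the centre) and the weight mg points down (away from the centre), so the net inward force is T − mg = mv²/r.
T = m(v²/r + g) = 0.519 × ((3.50)²/1.06 + 9.8) = 0.519 × (11.56 + 9.8) = 0.519 × 21.36 = 11.08 N.

11.1 N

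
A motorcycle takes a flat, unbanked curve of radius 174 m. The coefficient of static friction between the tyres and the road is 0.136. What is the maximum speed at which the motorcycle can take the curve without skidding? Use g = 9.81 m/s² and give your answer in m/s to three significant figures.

15.2 m/s

Friction provides the centripetal force on a flat curve. At maximum speed it is at its limiting value: μ_s m g = m v²/r.
Mass cancels: v_max = √(μ_s g r) = √(0.136 × 9.81 × 174) = √232.1 = 15.24 m/s.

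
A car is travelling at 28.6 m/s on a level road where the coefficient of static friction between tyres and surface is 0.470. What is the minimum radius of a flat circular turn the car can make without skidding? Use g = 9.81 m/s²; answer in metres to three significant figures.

At the limit, μ_s m g = m v²/r, so r_min = v²/(μ_s g) = (28.6)²/(0.470 × 9.81) = 818.0/4.611 = 177.4 m.

177 m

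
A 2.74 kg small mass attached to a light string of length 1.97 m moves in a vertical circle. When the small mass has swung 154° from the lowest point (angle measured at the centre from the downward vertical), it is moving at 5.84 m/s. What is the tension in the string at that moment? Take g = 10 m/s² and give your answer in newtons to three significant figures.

Take the radial direction toward the centre of the circle as positive. The component of the weight along the string toward the centre is −mg cos φ (φ measured from the bottom), so Newton's second law along the string gives T − mg cos φ = m v²/r.
cos 154° = -0.8988, so T = m(v²/r + g cos φ) = 2.74 × ((5.84)²/1.97 + 10.0 × -0.8988) = 2.74 × (17.31 + (-8.988)) = 2.74 × 8.325 = 22.81 N.

22.8 N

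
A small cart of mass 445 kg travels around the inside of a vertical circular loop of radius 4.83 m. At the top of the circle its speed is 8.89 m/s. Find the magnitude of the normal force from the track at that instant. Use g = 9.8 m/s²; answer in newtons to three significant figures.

At the top, both N and the weight mg point inward (toward the centre), so N + mg = mv²/r.
N = m(v²/r − g) = 445 × ((8.89)²/4.83 − 9.8) = 445 × (16.36 − 9.8) = 445 × 6.563 = 2920 N.

2920 N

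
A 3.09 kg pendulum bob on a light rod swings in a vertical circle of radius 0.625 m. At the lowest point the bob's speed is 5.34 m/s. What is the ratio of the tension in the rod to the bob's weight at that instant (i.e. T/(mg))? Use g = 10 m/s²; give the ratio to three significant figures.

5.56

At the bottom, T − mg = mv²/r, so T = m(v²/r + g) and T/(mg) = v²/(rg) + 1 = (5.34)²/(0.625 × 10.0) + 1 = 4.562 + 1 = 5.562.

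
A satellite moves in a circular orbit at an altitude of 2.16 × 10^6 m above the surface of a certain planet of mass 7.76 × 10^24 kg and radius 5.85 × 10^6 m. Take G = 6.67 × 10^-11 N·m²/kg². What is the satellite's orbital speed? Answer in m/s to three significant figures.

Orbital radius r = R + h = 5.85 × 10^6 + 2.16 × 10^6 = 8.010 × 10^6 m.
Gravity supplies the centripetal force: G M m / r² = m v² / r, so v = √(GM/r).
v = √(6.67 × 10^-11 × 7.76 × 10^24 / 8.010 × 10^6) = √(6.462 × 10^7) = 8039 m/s.

8040 m/s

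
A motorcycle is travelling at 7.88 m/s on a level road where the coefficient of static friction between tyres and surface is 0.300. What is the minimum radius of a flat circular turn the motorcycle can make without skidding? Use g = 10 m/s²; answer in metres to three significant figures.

20.7 m

At the limit, μ_s m g = m v²/r, so r_min = v²/(μ_s g) = (7.88)²/(0.300 × 10.0) = 62.09/3.000 = 20.70 m.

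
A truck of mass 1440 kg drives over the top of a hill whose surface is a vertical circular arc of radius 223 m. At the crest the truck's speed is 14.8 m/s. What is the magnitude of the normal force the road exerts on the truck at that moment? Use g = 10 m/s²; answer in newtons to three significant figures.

At the crest the centripetal acceleration points downward (toward the centre of the arc), so mg − N = mv²/r.
N = m(g − v²/r) = 1440 × (10.0 − (14.8)²/223) = 1440 × (10.0 − 0.9822) = 1440 × 9.018 = 12990 N.

13000 N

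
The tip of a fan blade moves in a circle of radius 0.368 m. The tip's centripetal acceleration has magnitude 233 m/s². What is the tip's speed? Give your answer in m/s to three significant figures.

a_c = v²/r ⇒ v = √(a_c · r) = √(233 × 0.368) = √85.74 = 9.260 m/s.

9.26 m/s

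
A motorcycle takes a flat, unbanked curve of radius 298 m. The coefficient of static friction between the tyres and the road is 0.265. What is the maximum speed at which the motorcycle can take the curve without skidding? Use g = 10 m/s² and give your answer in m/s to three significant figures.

28.1 m/s

The only inward force on a level bend is static friction, so at the limit f_s = μ_s N = μ_s m g = m v²/r.
Mass cancels: v_max = √(μ_s g r) = √(0.265 × 10.0 × 298) = √789.7 = 28.10 m/s.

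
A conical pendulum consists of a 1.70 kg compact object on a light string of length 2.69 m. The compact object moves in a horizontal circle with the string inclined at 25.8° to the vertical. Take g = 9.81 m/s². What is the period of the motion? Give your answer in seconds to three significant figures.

r = L sinθ = 1.171 m. From T sinθ = mω²r and T cosθ = mg: tanθ = ω²r/g, so ω² = g tanθ / r = g/(L cosθ).
ω = √(g/(L cosθ)) = √(9.81/(2.69 × 0.9003)) = √4.051 = 2.013 rad/s.
Period = 2π/ω = 3.122 s.

3.12 s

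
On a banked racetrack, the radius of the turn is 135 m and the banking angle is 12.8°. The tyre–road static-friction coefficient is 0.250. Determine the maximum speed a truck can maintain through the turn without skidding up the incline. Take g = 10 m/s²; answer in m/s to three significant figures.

26.1 m/s

At the maximum speed, friction acts down the slope at its limiting value f = μN. Radially (horizontal, toward centre): N sinθ + μN cosθ = mv²/r. Vertically: N cosθ − μN sinθ = mg.
Dividing: v² = r g (sinθ + μcosθ)/(cosθ − μsinθ).
sinθ + μcosθ = 0.2215 + 0.250×0.9751 = 0.4653; cosθ − μsinθ = 0.9751 − 0.250×0.2215 = 0.9198.
v² = 135 × 10.0 × 0.4653/0.9198 = 683.0 m²/s², so v = 26.13 m/s.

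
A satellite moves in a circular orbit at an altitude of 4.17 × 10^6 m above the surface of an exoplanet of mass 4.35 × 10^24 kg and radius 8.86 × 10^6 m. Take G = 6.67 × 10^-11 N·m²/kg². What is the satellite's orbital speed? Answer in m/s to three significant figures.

Orbital radius r = R + h = 8.86 × 10^6 + 4.17 × 10^6 = 1.303 × 10^7 m.
Gravity supplies the centripetal force: G M m / r² = m v² / r, so v = √(GM/r).
v = √(6.67 × 10^-11 × 4.35 × 10^24 / 1.303 × 10^7) = √(2.227 × 10^7) = 4719 m/s.

4720 m/s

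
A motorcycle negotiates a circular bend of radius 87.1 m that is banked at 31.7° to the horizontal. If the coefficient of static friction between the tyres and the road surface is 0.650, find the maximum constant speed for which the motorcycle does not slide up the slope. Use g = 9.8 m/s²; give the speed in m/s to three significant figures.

At the maximum speed, friction acts down the slope at its limiting value f = μN. Radially (horizontal, toward centre): N sinθ + μN cosθ = mv²/r. Vertically: N cosθ − μN sinθ = mg.
Dividing: v² = r g (sinθ + μcosθ)/(cosθ − μsinθ).
sinθ + μcosθ = 0.5255 + 0.650×0.8508 = 1.078; cosθ − μsinθ = 0.8508 − 0.650×0.5255 = 0.5093.
v² = 87.1 × 9.8 × 1.078/0.5093 = 1808 m²/s², so v = 42.52 m/s.

42.5 m/s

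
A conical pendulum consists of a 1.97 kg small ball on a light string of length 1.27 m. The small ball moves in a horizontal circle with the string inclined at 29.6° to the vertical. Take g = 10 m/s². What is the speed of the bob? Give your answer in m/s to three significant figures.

The radius of the circle is r = L sinθ = 1.27 × sin 29.6° = 0.6273 m.
Horizontally T sinθ = mv²/r and vertically T cosθ = mg, so tanθ = v²/(rg).
v = √(r g tanθ) = √(0.6273 × 10.0 × 0.5681) = √3.564 = 1.888 m/s.

1.89 m/s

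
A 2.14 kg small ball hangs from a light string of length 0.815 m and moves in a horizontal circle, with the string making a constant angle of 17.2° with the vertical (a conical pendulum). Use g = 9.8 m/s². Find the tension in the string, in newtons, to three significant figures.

22.0 N

Vertically the bob has no acceleration, so T cosθ = mg.
T = mg/cosθ = 2.14 × 9.8 / cos 17.2° = 20.97/0.9553 = 21.95 N.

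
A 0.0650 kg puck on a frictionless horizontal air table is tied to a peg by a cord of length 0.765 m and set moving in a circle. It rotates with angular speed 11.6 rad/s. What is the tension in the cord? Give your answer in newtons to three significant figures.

v = ωr = 11.6 × 0.765 = 8.874 m/s.
The tension is the only horizontal force, so it supplies the full centripetal force: T = m v²/r = 0.0650 × (8.874)²/0.765 = 0.0650 × 78.75/0.765 = 6.691 N.

6.69 N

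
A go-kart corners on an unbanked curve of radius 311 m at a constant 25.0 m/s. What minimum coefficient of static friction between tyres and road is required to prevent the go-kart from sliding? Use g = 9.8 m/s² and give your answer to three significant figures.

0.205

Friction provides the centripetal force: μ_s m g = m v²/r, so μ_s = v²/(g r) = (25.00)²/(9.8 × 311) = 625.0/3048 = 0.2051.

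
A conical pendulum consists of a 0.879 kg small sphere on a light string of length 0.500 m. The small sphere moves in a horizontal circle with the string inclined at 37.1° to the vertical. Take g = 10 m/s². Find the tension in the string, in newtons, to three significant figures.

11.0 N

Vertically the bob has no acceleration, so T cosθ = mg.
T = mg/cosθ = 0.879 × 10.0 / cos 37.1° = 8.790/0.7976 = 11.02 N.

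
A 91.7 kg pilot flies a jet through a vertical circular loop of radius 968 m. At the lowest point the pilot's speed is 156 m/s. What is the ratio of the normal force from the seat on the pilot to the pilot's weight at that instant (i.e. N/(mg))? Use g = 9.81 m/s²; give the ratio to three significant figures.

At the bottom, N − mg = mv²/r, so N = m(v²/r + g) and N/(mg) = v²/(rg) + 1 = (156)²/(968 × 9.81) + 1 = 2.563 + 1 = 3.563.

3.56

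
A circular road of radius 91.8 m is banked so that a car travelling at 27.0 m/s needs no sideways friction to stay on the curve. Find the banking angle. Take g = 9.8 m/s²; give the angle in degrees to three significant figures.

With no friction, the horizontal component of the normal force provides the centripetal force: N sinθ = mv²/r, while N cosθ = mg vertically.
Dividing: tanθ = v²/(r g) = (27.0)²/(91.8 × 9.8) = 729.0/899.6 = 0.8103.
θ = arctan(0.8103) = 39.02°.

39.0°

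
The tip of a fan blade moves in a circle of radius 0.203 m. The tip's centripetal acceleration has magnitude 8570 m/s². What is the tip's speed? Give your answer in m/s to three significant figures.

a_c = v²/r ⇒ v = √(a_c · r) = √(8570 × 0.203) = √1740 = 41.71 m/s.

41.7 m/s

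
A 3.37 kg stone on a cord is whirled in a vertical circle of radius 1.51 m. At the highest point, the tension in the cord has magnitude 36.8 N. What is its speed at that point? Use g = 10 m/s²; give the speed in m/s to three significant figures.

At the top, T + mg = mv²/r, so v = √(r(T/m + g)) = √(1.51 × (36.8/3.37 + 10.0)) = √(1.51 × 20.92) = √31.59 = 5.620 m/s.

5.62 m/s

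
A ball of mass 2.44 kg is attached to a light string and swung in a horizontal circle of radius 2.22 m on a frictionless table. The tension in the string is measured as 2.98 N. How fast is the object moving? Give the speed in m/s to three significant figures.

1.65 m/s

T = m v²/r ⇒ v = √(T r / m) = √(2.98 × 2.22 / 2.44) = √2.711 = 1.647 m/s.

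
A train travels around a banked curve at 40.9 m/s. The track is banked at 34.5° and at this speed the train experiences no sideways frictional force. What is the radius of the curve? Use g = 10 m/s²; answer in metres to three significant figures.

243 m

Frictionless banking: tanθ = v²/(rg), so r = v²/(g tanθ).
r = (40.9)²/(10.0 × tan 34.5°) = 1673/(10.0 × 0.6873) = 1673/6.873 = 243.4 m.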